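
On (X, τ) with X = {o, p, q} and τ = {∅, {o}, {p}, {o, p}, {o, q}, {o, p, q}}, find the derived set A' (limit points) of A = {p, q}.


A' = ∅

For each x ∈ X, list the open sets U ∈ τ with x ∈ U, then check whether U ∩ (A ∖ {x}) ≠ ∅ for every such U.
  x = o: open {o} ∋ x has {o} ∩ (A ∖ {o}) = ∅, so x is NOT a limit point.
  x = p: open {p} ∋ x has {p} ∩ (A ∖ {p}) = ∅, so x is NOT a limit point.
  x = q: open {o, q} ∋ x has {o, q} ∩ (A ∖ {q}) = ∅, so x is NOT a limit point.
Collecting: A' = ∅.


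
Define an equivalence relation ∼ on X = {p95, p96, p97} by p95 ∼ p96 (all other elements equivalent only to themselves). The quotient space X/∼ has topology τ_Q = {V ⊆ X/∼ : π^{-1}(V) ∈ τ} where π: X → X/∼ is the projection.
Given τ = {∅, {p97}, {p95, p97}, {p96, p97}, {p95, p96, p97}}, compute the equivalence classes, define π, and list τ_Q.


X/∼ = {[p95=p96], [p97]}; |τ_Q| = 3.

Equivalence classes: [p95=p96], [p97].
Quotient map π: X → X/∼ sends p95 ↦ [p95=p96], p96 ↦ [p95=p96], p97 ↦ [p97].
For each subset V ⊆ X/∼, compute π^{-1}(V) ⊆ X and check whether π^{-1}(V) ∈ τ. V is open in τ_Q iff π^{-1}(V) ∈ τ.
  V = {}: π^{-1}(V) = ∅ ∈ τ ✓.
  V = {[p95=p96]}: π^{-1}(V) = {p95, p96} ∉ τ ✗.
  V = {[p97]}: π^{-1}(V) = {p97} ∈ τ ✓.
  V = {[p95=p96], [p97]}: π^{-1}(V) = {p95, p96, p97} ∈ τ ✓.
Open sets in the quotient: τ_Q = {{}, {[p97]}, {[p95=p96], [p97]}} (3 elements).


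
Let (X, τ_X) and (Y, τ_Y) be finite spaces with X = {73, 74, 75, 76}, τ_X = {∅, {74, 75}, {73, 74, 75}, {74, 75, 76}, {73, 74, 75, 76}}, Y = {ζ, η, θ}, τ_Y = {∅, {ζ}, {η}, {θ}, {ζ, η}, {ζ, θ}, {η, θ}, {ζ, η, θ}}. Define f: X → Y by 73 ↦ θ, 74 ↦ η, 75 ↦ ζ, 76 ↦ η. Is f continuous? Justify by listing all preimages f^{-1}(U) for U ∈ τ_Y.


f is NOT continuous.

Compute f^{-1}(U) for each U ∈ τ_Y:
  U = ∅: f^{-1}(U) = ∅ ∈ τ_X ✓.
  U = {ζ}: f^{-1}(U) = {75} ∉ τ_X ✗.
  U = {η}: f^{-1}(U) = {74, 76} ∉ τ_X ✗.
  U = {θ}: f^{-1}(U) = {73} ∉ τ_X ✗.
  U = {ζ, η}: f^{-1}(U) = {74, 75, 76} ∈ τ_X ✓.
  U = {ζ, θ}: f^{-1}(U) = {73, 75} ∉ τ_X ✗.
  U = {η, θ}: f^{-1}(U) = {73, 74, 76} ∉ τ_X ✗.
  U = {ζ, η, θ}: f^{-1}(U) = {73, 74, 75, 76} ∈ τ_X ✓.
Found U = {ζ} with f^{-1}(U) = {75} not in τ_X. Therefore f is NOT continuous.


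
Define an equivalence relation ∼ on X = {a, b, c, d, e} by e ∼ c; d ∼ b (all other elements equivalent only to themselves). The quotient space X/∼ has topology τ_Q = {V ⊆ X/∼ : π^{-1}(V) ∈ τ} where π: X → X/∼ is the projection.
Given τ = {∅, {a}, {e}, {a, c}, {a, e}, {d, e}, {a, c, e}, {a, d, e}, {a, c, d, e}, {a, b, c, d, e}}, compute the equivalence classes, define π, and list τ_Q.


X/∼ = {[a], [b=d], [c=e]}; |τ_Q| = 4.

Equivalence classes: [a], [b=d], [c=e].
Quotient map π: X → X/∼ sends a ↦ [a], b ↦ [b=d], c ↦ [c=e], d ↦ [b=d], e ↦ [c=e].
For each subset V ⊆ X/∼, compute π^{-1}(V) ⊆ X and check whether π^{-1}(V) ∈ τ. V is open in τ_Q iff π^{-1}(V) ∈ τ.
  V = {}: π^{-1}(V) = ∅ ∈ τ ✓.
  V = {[a]}: π^{-1}(V) = {a} ∈ τ ✓.
  V = {[b=d]}: π^{-1}(V) = {b, d} ∉ τ ✗.
  V = {[a], [b=d]}: π^{-1}(V) = {a, b, d} ∉ τ ✗.
  V = {[c=e]}: π^{-1}(V) = {c, e} ∉ τ ✗.
  V = {[a], [c=e]}: π^{-1}(V) = {a, c, e} ∈ τ ✓.
  V = {[b=d], [c=e]}: π^{-1}(V) = {b, c, d, e} ∉ τ ✗.
  V = {[a], [b=d], [c=e]}: π^{-1}(V) = {a, b, c, d, e} ∈ τ ✓.
Open sets in the quotient: τ_Q = {{}, {[a]}, {[a], [c=e]}, {[a], [b=d], [c=e]}} (4 elements).


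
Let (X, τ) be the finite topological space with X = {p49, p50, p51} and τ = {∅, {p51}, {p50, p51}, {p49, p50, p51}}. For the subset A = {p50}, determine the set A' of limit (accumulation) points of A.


A' = {p49}

For each x ∈ X, list the open sets U ∈ τ with x ∈ U, then check whether U ∩ (A ∖ {x}) ≠ ∅ for every such U.
  x = p49: opens ∋ x are {p49, p50, p51}; each meets A ∖ {p49}, so x IS a limit point.
  x = p50: open {p50, p51} ∋ x has {p50, p51} ∩ (A ∖ {p50}) = ∅, so x is NOT a limit point.
  x = p51: open {p51} ∋ x has {p51} ∩ (A ∖ {p51}) = ∅, so x is NOT a limit point.
Collecting: A' = {p49}.


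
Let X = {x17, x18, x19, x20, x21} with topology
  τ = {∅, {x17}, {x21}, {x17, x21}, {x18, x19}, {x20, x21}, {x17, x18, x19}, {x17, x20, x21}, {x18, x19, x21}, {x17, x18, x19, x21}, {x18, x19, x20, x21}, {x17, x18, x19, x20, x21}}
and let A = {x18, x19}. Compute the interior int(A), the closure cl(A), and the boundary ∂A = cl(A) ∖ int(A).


int(A) = {x18, x19}, cl(A) = {x18, x19}, ∂A = ∅.

Closed sets in (X, τ) are complements of opens:
  closed(X, τ) = {∅, {x17}, {x20}, {x17, x20}, {x18, x19}, {x20, x21}, {x17, x18, x19}, {x17, x20, x21}, {x18, x19, x20}, {x17, x18, x19, x20}, {x18, x19, x20, x21}, {x17, x18, x19, x20, x21}}.
int(A) = ⋃ {U ∈ τ : U ⊆ A}. Opens contained in A: ∅, {x18, x19}.
Taking the union of these: int(A) = {x18, x19}.
cl(A) = ⋂ {C closed : A ⊆ C}. Closed sets containing A: {x18, x19}, {x17, x18, x19}, {x18, x19, x20}, {x17, x18, x19, x20}, {x18, x19, x20, x21}, {x17, x18, x19, x20, x21}.
Intersecting these: cl(A) = {x18, x19}.
∂A = cl(A) ∖ int(A) = {x18, x19} ∖ {x18, x19} = ∅.


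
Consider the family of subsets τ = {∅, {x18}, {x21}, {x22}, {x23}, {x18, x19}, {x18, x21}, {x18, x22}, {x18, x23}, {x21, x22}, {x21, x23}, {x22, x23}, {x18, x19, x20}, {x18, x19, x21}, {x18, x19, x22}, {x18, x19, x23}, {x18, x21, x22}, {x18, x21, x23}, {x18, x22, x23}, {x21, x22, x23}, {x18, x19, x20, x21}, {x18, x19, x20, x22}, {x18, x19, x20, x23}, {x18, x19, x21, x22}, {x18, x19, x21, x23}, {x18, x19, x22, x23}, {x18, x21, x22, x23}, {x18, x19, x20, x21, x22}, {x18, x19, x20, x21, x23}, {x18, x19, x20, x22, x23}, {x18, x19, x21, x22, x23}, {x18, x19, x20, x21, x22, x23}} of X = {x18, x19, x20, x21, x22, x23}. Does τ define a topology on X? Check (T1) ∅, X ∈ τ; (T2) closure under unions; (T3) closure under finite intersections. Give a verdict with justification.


τ IS a topology on X.

Axiom (T1): ∅ ∈ τ? Yes; X ∈ τ? Yes.
Axiom (T2/T3): check pairwise unions and intersections of members of τ.
All pairwise intersections and unions checked — each lies in τ. Therefore τ satisfies (T1), (T2), (T3): it IS a topology on X.


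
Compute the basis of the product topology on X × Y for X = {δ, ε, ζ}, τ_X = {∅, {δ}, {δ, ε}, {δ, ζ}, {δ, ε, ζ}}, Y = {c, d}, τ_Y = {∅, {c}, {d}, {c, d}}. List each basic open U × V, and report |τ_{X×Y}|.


Basis B = {∅ × ∅, {δ} × {c}, {δ} × {d}, {δ} × {c, d}, {δ, ε} × {c}, {δ, ζ} × {c}, {δ, ε} × {d}, {δ, ζ} × {d}, {δ, ε, ζ} × {c}, {δ, ε, ζ} × {d}, {δ, ε} × {c, d}, {δ, ζ} × {c, d}, {δ, ε, ζ} × {c, d}}; |τ_{X×Y}| = 25.

Enumerate products U × V with U ∈ τ_X, V ∈ τ_Y (deduplicated):
  ∅ × ∅ = {} (∅)
  {δ} × {c} = {(δ,c)}
  {δ} × {d} = {(δ,d)}
  {δ} × {c, d} = {(δ,c), (δ,d)}
  {δ, ε} × {c} = {(δ,c), (ε,c)}
  {δ, ζ} × {c} = {(δ,c), (ζ,c)}
  {δ, ε} × {d} = {(δ,d), (ε,d)}
  {δ, ζ} × {d} = {(δ,d), (ζ,d)}
  {δ, ε, ζ} × {c} = {(δ,c), (ε,c), (ζ,c)}
  {δ, ε, ζ} × {d} = {(δ,d), (ε,d), (ζ,d)}
  {δ, ε} × {c, d} = {(δ,c), (δ,d), (ε,c), (ε,d)}
  {δ, ζ} × {c, d} = {(δ,c), (δ,d), (ζ,c), (ζ,d)}
  {δ, ε, ζ} × {c, d} = {(δ,c), (δ,d), (ε,c), (ε,d), (ζ,c), (ζ,d)}
These 13 distinct sets form the basis B.
Close under arbitrary unions to get τ_{X×Y}; counting gives |τ_{X×Y}| = 25.


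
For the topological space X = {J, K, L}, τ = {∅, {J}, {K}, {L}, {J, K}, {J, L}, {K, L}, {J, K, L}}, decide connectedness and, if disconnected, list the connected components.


(X, τ) is disconnected; components = [{J}, {K}, {L}].

Find clopen sets (U ∈ τ with X ∖ U ∈ τ):
  U = ∅, X ∖ U = {J, K, L} — both open, so U is clopen.
  U = {J}, X ∖ U = {K, L} — both open, so U is clopen.
  U = {K}, X ∖ U = {J, L} — both open, so U is clopen.
  U = {L}, X ∖ U = {J, K} — both open, so U is clopen.
  U = {J, K}, X ∖ U = {L} — both open, so U is clopen.
  U = {J, L}, X ∖ U = {K} — both open, so U is clopen.
  U = {K, L}, X ∖ U = {J} — both open, so U is clopen.
  U = {J, K, L}, X ∖ U = ∅ — both open, so U is clopen.
Nontrivial clopen(s) exist: e.g. {J, L}. So (X, τ) is disconnected.
Compute connected components by grouping points that agree on all clopens:
  component: {J}
  component: {K}
  component: {L}


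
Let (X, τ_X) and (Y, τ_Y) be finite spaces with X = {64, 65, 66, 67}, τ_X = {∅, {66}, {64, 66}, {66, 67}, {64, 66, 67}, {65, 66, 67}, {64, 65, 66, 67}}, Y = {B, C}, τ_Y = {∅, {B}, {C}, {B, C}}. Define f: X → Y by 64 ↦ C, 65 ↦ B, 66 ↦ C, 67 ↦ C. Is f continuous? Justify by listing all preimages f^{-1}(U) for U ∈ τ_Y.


f is NOT continuous.

Compute f^{-1}(U) for each U ∈ τ_Y:
  U = ∅: f^{-1}(U) = ∅ ∈ τ_X ✓.
  U = {B}: f^{-1}(U) = {65} ∉ τ_X ✗.
  U = {C}: f^{-1}(U) = {64, 66, 67} ∈ τ_X ✓.
  U = {B, C}: f^{-1}(U) = {64, 65, 66, 67} ∈ τ_X ✓.
Found U = {B} with f^{-1}(U) = {65} not in τ_X. Therefore f is NOT continuous.


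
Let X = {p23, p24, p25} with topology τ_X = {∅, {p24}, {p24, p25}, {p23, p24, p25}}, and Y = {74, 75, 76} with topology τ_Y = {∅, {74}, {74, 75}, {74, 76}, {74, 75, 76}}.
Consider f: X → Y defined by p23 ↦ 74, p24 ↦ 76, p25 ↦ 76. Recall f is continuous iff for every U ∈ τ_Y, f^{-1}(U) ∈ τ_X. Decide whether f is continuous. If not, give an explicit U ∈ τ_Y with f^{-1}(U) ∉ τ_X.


f is NOT continuous.

Compute f^{-1}(U) for each U ∈ τ_Y:
  U = ∅: f^{-1}(U) = ∅ ∈ τ_X ✓.
  U = {74}: f^{-1}(U) = {p23} ∉ τ_X ✗.
  U = {74, 75}: f^{-1}(U) = {p23} ∉ τ_X ✗.
  U = {74, 76}: f^{-1}(U) = {p23, p24, p25} ∈ τ_X ✓.
  U = {74, 75, 76}: f^{-1}(U) = {p23, p24, p25} ∈ τ_X ✓.
Found U = {74} with f^{-1}(U) = {p23} not in τ_X. Therefore f is NOT continuous.


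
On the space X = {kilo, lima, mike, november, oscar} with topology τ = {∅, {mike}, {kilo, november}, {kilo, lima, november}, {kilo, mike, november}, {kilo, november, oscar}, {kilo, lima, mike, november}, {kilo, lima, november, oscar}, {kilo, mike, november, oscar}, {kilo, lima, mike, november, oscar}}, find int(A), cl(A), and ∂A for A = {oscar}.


int(A) = ∅, cl(A) = {oscar}, ∂A = {oscar}.

Closed sets in (X, τ) are complements of opens:
  closed(X, τ) = {∅, {lima}, {mike}, {oscar}, {lima, mike}, {lima, oscar}, {mike, oscar}, {lima, mike, oscar}, {kilo, lima, november, oscar}, {kilo, lima, mike, november, oscar}}.
int(A) = ⋃ {U ∈ τ : U ⊆ A}. Opens contained in A: ∅.
Taking the union of these: int(A) = ∅.
cl(A) = ⋂ {C closed : A ⊆ C}. Closed sets containing A: {oscar}, {lima, oscar}, {mike, oscar}, {lima, mike, oscar}, {kilo, lima, november, oscar}, {kilo, lima, mike, november, oscar}.
Intersecting these: cl(A) = {oscar}.
∂A = cl(A) ∖ int(A) = {oscar} ∖ ∅ = {oscar}.


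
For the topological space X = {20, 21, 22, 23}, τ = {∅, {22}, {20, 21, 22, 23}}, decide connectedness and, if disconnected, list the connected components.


(X, τ) is connected.

Find clopen sets (U ∈ τ with X ∖ U ∈ τ):
  U = ∅, X ∖ U = {20, 21, 22, 23} — both open, so U is clopen.
  U = {20, 21, 22, 23}, X ∖ U = ∅ — both open, so U is clopen.
Only trivial clopens (∅ and X) exist, so (X, τ) is connected.
Compute connected components by grouping points that agree on all clopens:
  component: {20, 21, 22, 23}


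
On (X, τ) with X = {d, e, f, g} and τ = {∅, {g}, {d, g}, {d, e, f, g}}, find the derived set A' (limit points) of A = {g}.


A' = {d, e, f}

For each x ∈ X, list the open sets U ∈ τ with x ∈ U, then check whether U ∩ (A ∖ {x}) ≠ ∅ for every such U.
  x = d: opens ∋ x are {d, g}, {d, e, f, g}; each meets A ∖ {d}, so x IS a limit point.
  x = e: opens ∋ x are {d, e, f, g}; each meets A ∖ {e}, so x IS a limit point.
  x = f: opens ∋ x are {d, e, f, g}; each meets A ∖ {f}, so x IS a limit point.
  x = g: open {g} ∋ x has {g} ∩ (A ∖ {g}) = ∅, so x is NOT a limit point.
Collecting: A' = {d, e, f}.


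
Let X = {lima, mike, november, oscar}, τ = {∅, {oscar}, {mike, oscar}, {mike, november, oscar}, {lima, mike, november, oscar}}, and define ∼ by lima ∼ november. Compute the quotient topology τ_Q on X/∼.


X/∼ = {[lima=november], [mike], [oscar]}; |τ_Q| = 4.

Equivalence classes: [lima=november], [mike], [oscar].
Quotient map π: X → X/∼ sends lima ↦ [lima=november], mike ↦ [mike], november ↦ [lima=november], oscar ↦ [oscar].
For each subset V ⊆ X/∼, compute π^{-1}(V) ⊆ X and check whether π^{-1}(V) ∈ τ. V is open in τ_Q iff π^{-1}(V) ∈ τ.
  V = {}: π^{-1}(V) = ∅ ∈ τ ✓.
  V = {[lima=november]}: π^{-1}(V) = {lima, november} ∉ τ ✗.
  V = {[mike]}: π^{-1}(V) = {mike} ∉ τ ✗.
  V = {[lima=november], [mike]}: π^{-1}(V) = {lima, mike, november} ∉ τ ✗.
  V = {[oscar]}: π^{-1}(V) = {oscar} ∈ τ ✓.
  V = {[lima=november], [oscar]}: π^{-1}(V) = {lima, november, oscar} ∉ τ ✗.
  V = {[mike], [oscar]}: π^{-1}(V) = {mike, oscar} ∈ τ ✓.
  V = {[lima=november], [mike], [oscar]}: π^{-1}(V) = {lima, mike, november, oscar} ∈ τ ✓.
Open sets in the quotient: τ_Q = {{}, {[oscar]}, {[mike], [oscar]}, {[lima=november], [mike], [oscar]}} (4 elements).


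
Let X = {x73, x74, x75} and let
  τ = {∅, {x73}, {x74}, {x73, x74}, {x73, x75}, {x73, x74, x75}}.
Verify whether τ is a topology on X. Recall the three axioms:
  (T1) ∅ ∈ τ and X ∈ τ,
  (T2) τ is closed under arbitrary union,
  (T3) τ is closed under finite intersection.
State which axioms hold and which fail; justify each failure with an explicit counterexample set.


τ IS a topology on X.

Axiom (T1): ∅ ∈ τ? Yes; X ∈ τ? Yes.
Axiom (T2/T3): check pairwise unions and intersections of members of τ.
All pairwise intersections and unions checked — each lies in τ. Therefore τ satisfies (T1), (T2), (T3): it IS a topology on X.


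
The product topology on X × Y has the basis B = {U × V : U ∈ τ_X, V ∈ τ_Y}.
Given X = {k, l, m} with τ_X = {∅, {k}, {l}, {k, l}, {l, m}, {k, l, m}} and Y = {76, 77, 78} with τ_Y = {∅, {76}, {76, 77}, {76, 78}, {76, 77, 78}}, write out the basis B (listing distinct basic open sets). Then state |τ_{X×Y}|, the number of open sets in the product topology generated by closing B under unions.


Basis B = {∅ × ∅, {k} × {76}, {l} × {76}, {k} × {76, 77}, {k} × {76, 78}, {k, l} × {76}, {l} × {76, 77}, {l} × {76, 78}, {l, m} × {76}, {k} × {76, 77, 78}, {k, l, m} × {76}, {l} × {76, 77, 78}, {k, l} × {76, 77}, {k, l} × {76, 78}, {l, m} × {76, 77}, {l, m} × {76, 78}, {k, l} × {76, 77, 78}, {k, l, m} × {76, 77}, {k, l, m} × {76, 78}, {l, m} × {76, 77, 78}, {k, l, m} × {76, 77, 78}}; |τ_{X×Y}| = 70.

Enumerate products U × V with U ∈ τ_X, V ∈ τ_Y (deduplicated):
  ∅ × ∅ = {} (∅)
  {k} × {76} = {(k,76)}
  {l} × {76} = {(l,76)}
  {k} × {76, 77} = {(k,76), (k,77)}
  {k} × {76, 78} = {(k,76), (k,78)}
  {k, l} × {76} = {(k,76), (l,76)}
  {l} × {76, 77} = {(l,76), (l,77)}
  {l} × {76, 78} = {(l,76), (l,78)}
  {l, m} × {76} = {(l,76), (m,76)}
  {k} × {76, 77, 78} = {(k,76), (k,77), (k,78)}
  {k, l, m} × {76} = {(k,76), (l,76), (m,76)}
  {l} × {76, 77, 78} = {(l,76), (l,77), (l,78)}
  {k, l} × {76, 77} = {(k,76), (k,77), (l,76), (l,77)}
  {k, l} × {76, 78} = {(k,76), (k,78), (l,76), (l,78)}
  {l, m} × {76, 77} = {(l,76), (l,77), (m,76), (m,77)}
  {l, m} × {76, 78} = {(l,76), (l,78), (m,76), (m,78)}
  {k, l} × {76, 77, 78} = {(k,76), (k,77), (k,78), (l,76), (l,77), (l,78)}
  {k, l, m} × {76, 77} = {(k,76), (k,77), (l,76), (l,77), (m,76), (m,77)}
  {k, l, m} × {76, 78} = {(k,76), (k,78), (l,76), (l,78), (m,76), (m,78)}
  {l, m} × {76, 77, 78} = {(l,76), (l,77), (l,78), (m,76), (m,77), (m,78)}
  {k, l, m} × {76, 77, 78} = {(k,76), (k,77), (k,78), (l,76), (l,77), (l,78), (m,76), (m,77), (m,78)}
These 21 distinct sets form the basis B.
Close under arbitrary unions to get τ_{X×Y}; counting gives |τ_{X×Y}| = 70.


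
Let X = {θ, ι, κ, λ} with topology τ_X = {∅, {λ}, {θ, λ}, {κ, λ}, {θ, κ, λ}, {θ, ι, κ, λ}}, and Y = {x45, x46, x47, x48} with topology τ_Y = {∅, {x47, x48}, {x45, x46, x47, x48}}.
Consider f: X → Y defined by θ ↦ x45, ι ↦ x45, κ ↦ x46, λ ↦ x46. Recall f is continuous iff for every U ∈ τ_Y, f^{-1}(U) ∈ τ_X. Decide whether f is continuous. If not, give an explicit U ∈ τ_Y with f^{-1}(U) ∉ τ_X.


f IS continuous.

Compute f^{-1}(U) for each U ∈ τ_Y:
  U = ∅: f^{-1}(U) = ∅ ∈ τ_X ✓.
  U = {x47, x48}: f^{-1}(U) = ∅ ∈ τ_X ✓.
  U = {x45, x46, x47, x48}: f^{-1}(U) = {θ, ι, κ, λ} ∈ τ_X ✓.
Every preimage lies in τ_X, so f IS continuous.


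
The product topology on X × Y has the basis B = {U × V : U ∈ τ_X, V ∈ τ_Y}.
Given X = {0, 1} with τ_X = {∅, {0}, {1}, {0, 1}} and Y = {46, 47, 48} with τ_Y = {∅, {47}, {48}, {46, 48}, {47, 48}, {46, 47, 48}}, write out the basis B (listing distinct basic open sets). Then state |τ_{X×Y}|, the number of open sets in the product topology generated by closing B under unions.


Basis B = {∅ × ∅, {0} × {47}, {0} × {48}, {1} × {47}, {1} × {48}, {0} × {46, 48}, {0} × {47, 48}, {0, 1} × {47}, {0, 1} × {48}, {1} × {46, 48}, {1} × {47, 48}, {0} × {46, 47, 48}, {1} × {46, 47, 48}, {0, 1} × {46, 48}, {0, 1} × {47, 48}, {0, 1} × {46, 47, 48}}; |τ_{X×Y}| = 36.

Enumerate products U × V with U ∈ τ_X, V ∈ τ_Y (deduplicated):
  ∅ × ∅ = {} (∅)
  {0} × {47} = {(0,47)}
  {0} × {48} = {(0,48)}
  {1} × {47} = {(1,47)}
  {1} × {48} = {(1,48)}
  {0} × {46, 48} = {(0,46), (0,48)}
  {0} × {47, 48} = {(0,47), (0,48)}
  {0, 1} × {47} = {(0,47), (1,47)}
  {0, 1} × {48} = {(0,48), (1,48)}
  {1} × {46, 48} = {(1,46), (1,48)}
  {1} × {47, 48} = {(1,47), (1,48)}
  {0} × {46, 47, 48} = {(0,46), (0,47), (0,48)}
  {1} × {46, 47, 48} = {(1,46), (1,47), (1,48)}
  {0, 1} × {46, 48} = {(0,46), (0,48), (1,46), (1,48)}
  {0, 1} × {47, 48} = {(0,47), (0,48), (1,47), (1,48)}
  {0, 1} × {46, 47, 48} = {(0,46), (0,47), (0,48), (1,46), (1,47), (1,48)}
These 16 distinct sets form the basis B.
Close under arbitrary unions to get τ_{X×Y}; counting gives |τ_{X×Y}| = 36.


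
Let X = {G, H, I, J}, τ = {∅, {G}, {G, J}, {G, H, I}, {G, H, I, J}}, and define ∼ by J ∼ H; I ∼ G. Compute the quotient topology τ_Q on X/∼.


X/∼ = {[G=I], [H=J]}; |τ_Q| = 2.

Equivalence classes: [G=I], [H=J].
Quotient map π: X → X/∼ sends G ↦ [G=I], H ↦ [H=J], I ↦ [G=I], J ↦ [H=J].
For each subset V ⊆ X/∼, compute π^{-1}(V) ⊆ X and check whether π^{-1}(V) ∈ τ. V is open in τ_Q iff π^{-1}(V) ∈ τ.
  V = {}: π^{-1}(V) = ∅ ∈ τ ✓.
  V = {[G=I]}: π^{-1}(V) = {G, I} ∉ τ ✗.
  V = {[H=J]}: π^{-1}(V) = {H, J} ∉ τ ✗.
  V = {[G=I], [H=J]}: π^{-1}(V) = {G, H, I, J} ∈ τ ✓.
Open sets in the quotient: τ_Q = {{}, {[G=I], [H=J]}} (2 elements).


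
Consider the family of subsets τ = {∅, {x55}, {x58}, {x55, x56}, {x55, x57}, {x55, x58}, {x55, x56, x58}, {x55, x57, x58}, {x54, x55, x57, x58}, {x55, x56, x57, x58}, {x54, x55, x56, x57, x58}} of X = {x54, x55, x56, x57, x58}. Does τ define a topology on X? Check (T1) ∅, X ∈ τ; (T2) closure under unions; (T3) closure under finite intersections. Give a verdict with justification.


τ is NOT a topology on X.

Axiom (T1): ∅ ∈ τ? Yes; X ∈ τ? Yes.
Axiom (T2/T3): check pairwise unions and intersections of members of τ.
Counterexample for (T2): {x55, x56} ∪ {x55, x57} = {x55, x56, x57} ∉ τ. Therefore τ is NOT a topology.


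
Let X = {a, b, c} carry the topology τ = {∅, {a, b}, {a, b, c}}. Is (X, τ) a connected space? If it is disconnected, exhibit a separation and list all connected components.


(X, τ) is connected.

Find clopen sets (U ∈ τ with X ∖ U ∈ τ):
  U = ∅, X ∖ U = {a, b, c} — both open, so U is clopen.
  U = {a, b, c}, X ∖ U = ∅ — both open, so U is clopen.
Only trivial clopens (∅ and X) exist, so (X, τ) is connected.
Compute connected components by grouping points that agree on all clopens:
  component: {a, b, c}


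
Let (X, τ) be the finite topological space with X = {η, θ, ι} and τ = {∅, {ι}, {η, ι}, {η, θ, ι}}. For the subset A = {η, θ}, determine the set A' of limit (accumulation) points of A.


A' = {θ}

For each x ∈ X, list the open sets U ∈ τ with x ∈ U, then check whether U ∩ (A ∖ {x}) ≠ ∅ for every such U.
  x = η: open {η, ι} ∋ x has {η, ι} ∩ (A ∖ {η}) = ∅, so x is NOT a limit point.
  x = θ: opens ∋ x are {η, θ, ι}; each meets A ∖ {θ}, so x IS a limit point.
  x = ι: open {ι} ∋ x has {ι} ∩ (A ∖ {ι}) = ∅, so x is NOT a limit point.
Collecting: A' = {θ}.


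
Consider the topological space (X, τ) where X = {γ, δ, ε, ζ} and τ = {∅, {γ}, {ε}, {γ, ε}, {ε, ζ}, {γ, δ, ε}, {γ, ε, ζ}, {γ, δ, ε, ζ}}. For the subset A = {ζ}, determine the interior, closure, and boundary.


int(A) = ∅, cl(A) = {ζ}, ∂A = {ζ}.

Closed sets in (X, τ) are complements of opens:
  closed(X, τ) = {∅, {δ}, {ζ}, {γ, δ}, {δ, ζ}, {γ, δ, ζ}, {δ, ε, ζ}, {γ, δ, ε, ζ}}.
int(A) = ⋃ {U ∈ τ : U ⊆ A}. Opens contained in A: ∅.
Taking the union of these: int(A) = ∅.
cl(A) = ⋂ {C closed : A ⊆ C}. Closed sets containing A: {ζ}, {δ, ζ}, {γ, δ, ζ}, {δ, ε, ζ}, {γ, δ, ε, ζ}.
Intersecting these: cl(A) = {ζ}.
∂A = cl(A) ∖ int(A) = {ζ} ∖ ∅ = {ζ}.


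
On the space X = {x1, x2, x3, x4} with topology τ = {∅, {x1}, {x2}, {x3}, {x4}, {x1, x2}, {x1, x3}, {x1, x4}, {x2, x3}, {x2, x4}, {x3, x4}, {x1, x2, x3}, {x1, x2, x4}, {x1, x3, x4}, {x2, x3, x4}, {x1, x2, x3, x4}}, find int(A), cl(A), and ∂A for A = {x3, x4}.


int(A) = {x3, x4}, cl(A) = {x3, x4}, ∂A = ∅.

Closed sets in (X, τ) are complements of opens:
  closed(X, τ) = {∅, {x1}, {x2}, {x3}, {x4}, {x1, x2}, {x1, x3}, {x1, x4}, {x2, x3}, {x2, x4}, {x3, x4}, {x1, x2, x3}, {x1, x2, x4}, {x1, x3, x4}, {x2, x3, x4}, {x1, x2, x3, x4}}.
int(A) = ⋃ {U ∈ τ : U ⊆ A}. Opens contained in A: ∅, {x3}, {x4}, {x3, x4}.
Taking the union of these: int(A) = {x3, x4}.
cl(A) = ⋂ {C closed : A ⊆ C}. Closed sets containing A: {x3, x4}, {x1, x3, x4}, {x2, x3, x4}, {x1, x2, x3, x4}.
Intersecting these: cl(A) = {x3, x4}.
∂A = cl(A) ∖ int(A) = {x3, x4} ∖ {x3, x4} = ∅.


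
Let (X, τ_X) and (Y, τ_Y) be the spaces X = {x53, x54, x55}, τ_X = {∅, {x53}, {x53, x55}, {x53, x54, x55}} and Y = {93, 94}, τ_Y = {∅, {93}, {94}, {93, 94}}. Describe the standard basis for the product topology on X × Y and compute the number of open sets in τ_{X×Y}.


Basis B = {∅ × ∅, {x53} × {93}, {x53} × {94}, {x53} × {93, 94}, {x53, x55} × {93}, {x53, x55} × {94}, {x53, x54, x55} × {93}, {x53, x54, x55} × {94}, {x53, x55} × {93, 94}, {x53, x54, x55} × {93, 94}}; |τ_{X×Y}| = 16.

Enumerate products U × V with U ∈ τ_X, V ∈ τ_Y (deduplicated):
  ∅ × ∅ = {} (∅)
  {x53} × {93} = {(x53,93)}
  {x53} × {94} = {(x53,94)}
  {x53} × {93, 94} = {(x53,93), (x53,94)}
  {x53, x55} × {93} = {(x53,93), (x55,93)}
  {x53, x55} × {94} = {(x53,94), (x55,94)}
  {x53, x54, x55} × {93} = {(x53,93), (x54,93), (x55,93)}
  {x53, x54, x55} × {94} = {(x53,94), (x54,94), (x55,94)}
  {x53, x55} × {93, 94} = {(x53,93), (x53,94), (x55,93), (x55,94)}
  {x53, x54, x55} × {93, 94} = {(x53,93), (x53,94), (x54,93), (x54,94), (x55,93), (x55,94)}
These 10 distinct sets form the basis B.
Close under arbitrary unions to get τ_{X×Y}; counting gives |τ_{X×Y}| = 16.


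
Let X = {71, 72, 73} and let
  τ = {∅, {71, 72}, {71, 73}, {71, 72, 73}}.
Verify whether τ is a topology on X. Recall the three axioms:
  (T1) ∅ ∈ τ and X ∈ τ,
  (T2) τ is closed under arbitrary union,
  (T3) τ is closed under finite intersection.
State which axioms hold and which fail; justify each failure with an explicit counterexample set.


τ is NOT a topology on X.

Axiom (T1): ∅ ∈ τ? Yes; X ∈ τ? Yes.
Axiom (T2/T3): check pairwise unions and intersections of members of τ.
Counterexample for (T3): {71, 72} ∩ {71, 73} = {71} ∉ τ. Therefore τ is NOT a topology.


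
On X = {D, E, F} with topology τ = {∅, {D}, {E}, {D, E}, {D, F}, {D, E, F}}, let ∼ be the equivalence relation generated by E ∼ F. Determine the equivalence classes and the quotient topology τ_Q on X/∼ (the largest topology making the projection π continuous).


X/∼ = {[D], [E=F]}; |τ_Q| = 3.

Equivalence classes: [D], [E=F].
Quotient map π: X → X/∼ sends D ↦ [D], E ↦ [E=F], F ↦ [E=F].
For each subset V ⊆ X/∼, compute π^{-1}(V) ⊆ X and check whether π^{-1}(V) ∈ τ. V is open in τ_Q iff π^{-1}(V) ∈ τ.
  V = {}: π^{-1}(V) = ∅ ∈ τ ✓.
  V = {[D]}: π^{-1}(V) = {D} ∈ τ ✓.
  V = {[E=F]}: π^{-1}(V) = {E, F} ∉ τ ✗.
  V = {[D], [E=F]}: π^{-1}(V) = {D, E, F} ∈ τ ✓.
Open sets in the quotient: τ_Q = {{}, {[D]}, {[D], [E=F]}} (3 elements).


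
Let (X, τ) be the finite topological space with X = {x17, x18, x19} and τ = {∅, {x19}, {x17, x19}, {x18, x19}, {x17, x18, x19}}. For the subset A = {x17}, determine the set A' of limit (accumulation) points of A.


A' = ∅

For each x ∈ X, list the open sets U ∈ τ with x ∈ U, then check whether U ∩ (A ∖ {x}) ≠ ∅ for every such U.
  x = x17: open {x17, x19} ∋ x has {x17, x19} ∩ (A ∖ {x17}) = ∅, so x is NOT a limit point.
  x = x18: open {x18, x19} ∋ x has {x18, x19} ∩ (A ∖ {x18}) = ∅, so x is NOT a limit point.
  x = x19: open {x19} ∋ x has {x19} ∩ (A ∖ {x19}) = ∅, so x is NOT a limit point.
Collecting: A' = ∅.


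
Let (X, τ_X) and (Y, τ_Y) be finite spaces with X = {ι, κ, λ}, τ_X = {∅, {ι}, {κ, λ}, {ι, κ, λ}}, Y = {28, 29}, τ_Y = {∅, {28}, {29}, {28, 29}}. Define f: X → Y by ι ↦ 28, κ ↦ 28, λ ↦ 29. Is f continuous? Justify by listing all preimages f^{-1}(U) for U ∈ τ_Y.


f is NOT continuous.

Compute f^{-1}(U) for each U ∈ τ_Y:
  U = ∅: f^{-1}(U) = ∅ ∈ τ_X ✓.
  U = {28}: f^{-1}(U) = {ι, κ} ∉ τ_X ✗.
  U = {29}: f^{-1}(U) = {λ} ∉ τ_X ✗.
  U = {28, 29}: f^{-1}(U) = {ι, κ, λ} ∈ τ_X ✓.
Found U = {28} with f^{-1}(U) = {ι, κ} not in τ_X. Therefore f is NOT continuous.


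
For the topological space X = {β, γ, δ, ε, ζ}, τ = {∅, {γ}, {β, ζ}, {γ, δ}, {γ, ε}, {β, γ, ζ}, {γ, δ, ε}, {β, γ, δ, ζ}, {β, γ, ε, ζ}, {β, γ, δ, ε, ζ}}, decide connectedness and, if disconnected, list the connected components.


(X, τ) is disconnected; components = [{β, ζ}, {γ, δ, ε}].

Find clopen sets (U ∈ τ with X ∖ U ∈ τ):
  U = ∅, X ∖ U = {β, γ, δ, ε, ζ} — both open, so U is clopen.
  U = {β, ζ}, X ∖ U = {γ, δ, ε} — both open, so U is clopen.
  U = {γ, δ, ε}, X ∖ U = {β, ζ} — both open, so U is clopen.
  U = {β, γ, δ, ε, ζ}, X ∖ U = ∅ — both open, so U is clopen.
Nontrivial clopen(s) exist: e.g. {γ, δ, ε}. So (X, τ) is disconnected.
Compute connected components by grouping points that agree on all clopens:
  component: {β, ζ}
  component: {γ, δ, ε}


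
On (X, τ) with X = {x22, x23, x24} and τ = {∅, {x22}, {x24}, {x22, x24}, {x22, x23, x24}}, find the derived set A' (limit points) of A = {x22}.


A' = {x23}

For each x ∈ X, list the open sets U ∈ τ with x ∈ U, then check whether U ∩ (A ∖ {x}) ≠ ∅ for every such U.
  x = x22: open {x22} ∋ x has {x22} ∩ (A ∖ {x22}) = ∅, so x is NOT a limit point.
  x = x23: opens ∋ x are {x22, x23, x24}; each meets A ∖ {x23}, so x IS a limit point.
  x = x24: open {x24} ∋ x has {x24} ∩ (A ∖ {x24}) = ∅, so x is NOT a limit point.
Collecting: A' = {x23}.


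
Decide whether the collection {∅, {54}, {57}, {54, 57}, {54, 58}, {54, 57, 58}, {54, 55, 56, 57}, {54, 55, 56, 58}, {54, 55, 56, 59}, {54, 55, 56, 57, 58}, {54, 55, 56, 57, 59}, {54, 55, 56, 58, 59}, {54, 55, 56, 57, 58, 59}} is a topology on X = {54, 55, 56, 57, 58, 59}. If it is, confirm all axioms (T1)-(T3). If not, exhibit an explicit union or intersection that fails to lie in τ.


τ is NOT a topology on X.

Axiom (T1): ∅ ∈ τ? Yes; X ∈ τ? Yes.
Axiom (T2/T3): check pairwise unions and intersections of members of τ.
Counterexample for (T3): {54, 55, 56, 57} ∩ {54, 55, 56, 58} = {54, 55, 56} ∉ τ. Therefore τ is NOT a topology.


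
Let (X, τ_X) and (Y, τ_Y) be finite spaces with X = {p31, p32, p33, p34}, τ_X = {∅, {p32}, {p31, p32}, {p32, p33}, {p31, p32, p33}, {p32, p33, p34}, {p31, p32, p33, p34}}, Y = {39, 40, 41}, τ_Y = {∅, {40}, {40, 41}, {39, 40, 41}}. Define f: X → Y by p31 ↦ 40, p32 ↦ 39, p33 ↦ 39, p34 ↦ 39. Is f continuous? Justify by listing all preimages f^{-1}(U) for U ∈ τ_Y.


f is NOT continuous.

Compute f^{-1}(U) for each U ∈ τ_Y:
  U = ∅: f^{-1}(U) = ∅ ∈ τ_X ✓.
  U = {40}: f^{-1}(U) = {p31} ∉ τ_X ✗.
  U = {40, 41}: f^{-1}(U) = {p31} ∉ τ_X ✗.
  U = {39, 40, 41}: f^{-1}(U) = {p31, p32, p33, p34} ∈ τ_X ✓.
Found U = {40} with f^{-1}(U) = {p31} not in τ_X. Therefore f is NOT continuous.


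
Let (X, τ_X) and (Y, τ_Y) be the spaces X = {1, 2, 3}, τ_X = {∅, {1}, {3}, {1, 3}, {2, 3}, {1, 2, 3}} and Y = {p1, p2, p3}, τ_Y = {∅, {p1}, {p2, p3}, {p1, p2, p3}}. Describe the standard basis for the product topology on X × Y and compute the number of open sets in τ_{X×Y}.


Basis B = {∅ × ∅, {1} × {p1}, {3} × {p1}, {1, 3} × {p1}, {1} × {p2, p3}, {2, 3} × {p1}, {3} × {p2, p3}, {1} × {p1, p2, p3}, {1, 2, 3} × {p1}, {3} × {p1, p2, p3}, {1, 3} × {p2, p3}, {2, 3} × {p2, p3}, {1, 3} × {p1, p2, p3}, {1, 2, 3} × {p2, p3}, {2, 3} × {p1, p2, p3}, {1, 2, 3} × {p1, p2, p3}}; |τ_{X×Y}| = 36.

Enumerate products U × V with U ∈ τ_X, V ∈ τ_Y (deduplicated):
  ∅ × ∅ = {} (∅)
  {1} × {p1} = {(1,p1)}
  {3} × {p1} = {(3,p1)}
  {1, 3} × {p1} = {(1,p1), (3,p1)}
  {1} × {p2, p3} = {(1,p2), (1,p3)}
  {2, 3} × {p1} = {(2,p1), (3,p1)}
  {3} × {p2, p3} = {(3,p2), (3,p3)}
  {1} × {p1, p2, p3} = {(1,p1), (1,p2), (1,p3)}
  {1, 2, 3} × {p1} = {(1,p1), (2,p1), (3,p1)}
  {3} × {p1, p2, p3} = {(3,p1), (3,p2), (3,p3)}
  {1, 3} × {p2, p3} = {(1,p2), (1,p3), (3,p2), (3,p3)}
  {2, 3} × {p2, p3} = {(2,p2), (2,p3), (3,p2), (3,p3)}
  {1, 3} × {p1, p2, p3} = {(1,p1), (1,p2), (1,p3), (3,p1), (3,p2), (3,p3)}
  {1, 2, 3} × {p2, p3} = {(1,p2), (1,p3), (2,p2), (2,p3), (3,p2), (3,p3)}
  {2, 3} × {p1, p2, p3} = {(2,p1), (2,p2), (2,p3), (3,p1), (3,p2), (3,p3)}
  {1, 2, 3} × {p1, p2, p3} = {(1,p1), (1,p2), (1,p3), (2,p1), (2,p2), (2,p3), (3,p1), (3,p2), (3,p3)}
These 16 distinct sets form the basis B.
Close under arbitrary unions to get τ_{X×Y}; counting gives |τ_{X×Y}| = 36.


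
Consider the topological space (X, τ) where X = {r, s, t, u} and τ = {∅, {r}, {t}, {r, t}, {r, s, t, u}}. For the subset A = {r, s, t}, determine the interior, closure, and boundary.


int(A) = {r, t}, cl(A) = {r, s, t, u}, ∂A = {s, u}.

Closed sets in (X, τ) are complements of opens:
  closed(X, τ) = {∅, {s, u}, {r, s, u}, {s, t, u}, {r, s, t, u}}.
int(A) = ⋃ {U ∈ τ : U ⊆ A}. Opens contained in A: ∅, {r}, {t}, {r, t}.
Taking the union of these: int(A) = {r, t}.
cl(A) = ⋂ {C closed : A ⊆ C}. Closed sets containing A: {r, s, t, u}.
Intersecting these: cl(A) = {r, s, t, u}.
∂A = cl(A) ∖ int(A) = {r, s, t, u} ∖ {r, t} = {s, u}.


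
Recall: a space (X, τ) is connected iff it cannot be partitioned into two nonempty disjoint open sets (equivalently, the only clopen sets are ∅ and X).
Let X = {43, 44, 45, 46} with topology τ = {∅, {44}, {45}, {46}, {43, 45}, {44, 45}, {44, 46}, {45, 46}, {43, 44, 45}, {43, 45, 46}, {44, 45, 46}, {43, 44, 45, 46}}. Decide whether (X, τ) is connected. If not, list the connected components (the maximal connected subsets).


(X, τ) is disconnected; components = [{44}, {46}, {43, 45}].

Find clopen sets (U ∈ τ with X ∖ U ∈ τ):
  U = ∅, X ∖ U = {43, 44, 45, 46} — both open, so U is clopen.
  U = {44}, X ∖ U = {43, 45, 46} — both open, so U is clopen.
  U = {46}, X ∖ U = {43, 44, 45} — both open, so U is clopen.
  U = {43, 45}, X ∖ U = {44, 46} — both open, so U is clopen.
  U = {44, 46}, X ∖ U = {43, 45} — both open, so U is clopen.
  U = {43, 44, 45}, X ∖ U = {46} — both open, so U is clopen.
  U = {43, 45, 46}, X ∖ U = {44} — both open, so U is clopen.
  U = {43, 44, 45, 46}, X ∖ U = ∅ — both open, so U is clopen.
Nontrivial clopen(s) exist: e.g. {44}. So (X, τ) is disconnected.
Compute connected components by grouping points that agree on all clopens:
  component: {44}
  component: {46}
  component: {43, 45}


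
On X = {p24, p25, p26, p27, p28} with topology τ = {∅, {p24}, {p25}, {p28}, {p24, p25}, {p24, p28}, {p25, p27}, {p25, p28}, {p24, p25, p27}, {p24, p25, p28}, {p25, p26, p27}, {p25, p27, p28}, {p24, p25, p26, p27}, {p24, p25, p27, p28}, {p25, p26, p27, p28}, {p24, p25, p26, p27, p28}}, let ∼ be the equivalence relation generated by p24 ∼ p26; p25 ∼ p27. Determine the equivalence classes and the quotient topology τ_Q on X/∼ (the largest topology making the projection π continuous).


X/∼ = {[p24=p26], [p25=p27], [p28]}; |τ_Q| = 6.

Equivalence classes: [p24=p26], [p25=p27], [p28].
Quotient map π: X → X/∼ sends p24 ↦ [p24=p26], p25 ↦ [p25=p27], p26 ↦ [p24=p26], p27 ↦ [p25=p27], p28 ↦ [p28].
For each subset V ⊆ X/∼, compute π^{-1}(V) ⊆ X and check whether π^{-1}(V) ∈ τ. V is open in τ_Q iff π^{-1}(V) ∈ τ.
  V = {}: π^{-1}(V) = ∅ ∈ τ ✓.
  V = {[p24=p26]}: π^{-1}(V) = {p24, p26} ∉ τ ✗.
  V = {[p25=p27]}: π^{-1}(V) = {p25, p27} ∈ τ ✓.
  V = {[p24=p26], [p25=p27]}: π^{-1}(V) = {p24, p25, p26, p27} ∈ τ ✓.
  V = {[p28]}: π^{-1}(V) = {p28} ∈ τ ✓.
  V = {[p24=p26], [p28]}: π^{-1}(V) = {p24, p26, p28} ∉ τ ✗.
  V = {[p25=p27], [p28]}: π^{-1}(V) = {p25, p27, p28} ∈ τ ✓.
  V = {[p24=p26], [p25=p27], [p28]}: π^{-1}(V) = {p24, p25, p26, p27, p28} ∈ τ ✓.
Open sets in the quotient: τ_Q = {{}, {[p25=p27]}, {[p24=p26], [p25=p27]}, {[p28]}, {[p25=p27], [p28]}, {[p24=p26], [p25=p27], [p28]}} (6 elements).


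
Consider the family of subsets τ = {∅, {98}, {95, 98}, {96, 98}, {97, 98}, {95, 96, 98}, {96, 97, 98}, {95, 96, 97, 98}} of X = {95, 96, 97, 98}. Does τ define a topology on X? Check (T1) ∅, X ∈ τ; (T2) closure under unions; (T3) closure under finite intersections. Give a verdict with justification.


τ is NOT a topology on X.

Axiom (T1): ∅ ∈ τ? Yes; X ∈ τ? Yes.
Axiom (T2/T3): check pairwise unions and intersections of members of τ.
Counterexample for (T2): {95, 98} ∪ {97, 98} = {95, 97, 98} ∉ τ. Therefore τ is NOT a topology.


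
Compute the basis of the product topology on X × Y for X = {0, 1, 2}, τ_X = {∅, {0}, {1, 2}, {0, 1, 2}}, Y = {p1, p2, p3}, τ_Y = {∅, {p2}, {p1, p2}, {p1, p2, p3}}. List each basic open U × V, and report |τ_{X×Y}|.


Basis B = {∅ × ∅, {0} × {p2}, {0} × {p1, p2}, {1, 2} × {p2}, {0} × {p1, p2, p3}, {0, 1, 2} × {p2}, {1, 2} × {p1, p2}, {0, 1, 2} × {p1, p2}, {1, 2} × {p1, p2, p3}, {0, 1, 2} × {p1, p2, p3}}; |τ_{X×Y}| = 16.

Enumerate products U × V with U ∈ τ_X, V ∈ τ_Y (deduplicated):
  ∅ × ∅ = {} (∅)
  {0} × {p2} = {(0,p2)}
  {0} × {p1, p2} = {(0,p1), (0,p2)}
  {1, 2} × {p2} = {(1,p2), (2,p2)}
  {0} × {p1, p2, p3} = {(0,p1), (0,p2), (0,p3)}
  {0, 1, 2} × {p2} = {(0,p2), (1,p2), (2,p2)}
  {1, 2} × {p1, p2} = {(1,p1), (1,p2), (2,p1), (2,p2)}
  {0, 1, 2} × {p1, p2} = {(0,p1), (0,p2), (1,p1), (1,p2), (2,p1), (2,p2)}
  {1, 2} × {p1, p2, p3} = {(1,p1), (1,p2), (1,p3), (2,p1), (2,p2), (2,p3)}
  {0, 1, 2} × {p1, p2, p3} = {(0,p1), (0,p2), (0,p3), (1,p1), (1,p2), (1,p3), (2,p1), (2,p2), (2,p3)}
These 10 distinct sets form the basis B.
Close under arbitrary unions to get τ_{X×Y}; counting gives |τ_{X×Y}| = 16.


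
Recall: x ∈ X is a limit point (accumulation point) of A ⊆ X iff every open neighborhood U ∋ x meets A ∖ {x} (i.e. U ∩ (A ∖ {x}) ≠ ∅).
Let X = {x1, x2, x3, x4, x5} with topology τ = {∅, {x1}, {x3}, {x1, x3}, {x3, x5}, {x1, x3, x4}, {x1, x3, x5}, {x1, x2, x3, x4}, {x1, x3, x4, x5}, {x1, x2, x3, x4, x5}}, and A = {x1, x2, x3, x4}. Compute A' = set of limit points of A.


A' = {x2, x4, x5}

For each x ∈ X, list the open sets U ∈ τ with x ∈ U, then check whether U ∩ (A ∖ {x}) ≠ ∅ for every such U.
  x = x1: open {x1} ∋ x has {x1} ∩ (A ∖ {x1}) = ∅, so x is NOT a limit point.
  x = x2: opens ∋ x are {x1, x2, x3, x4}, {x1, x2, x3, x4, x5}; each meets A ∖ {x2}, so x IS a limit point.
  x = x3: open {x3} ∋ x has {x3} ∩ (A ∖ {x3}) = ∅, so x is NOT a limit point.
  x = x4: opens ∋ x are {x1, x3, x4}, {x1, x2, x3, x4}, {x1, x3, x4, x5}, {x1, x2, x3, x4, x5}; each meets A ∖ {x4}, so x IS a limit point.
  x = x5: opens ∋ x are {x3, x5}, {x1, x3, x5}, {x1, x3, x4, x5}, {x1, x2, x3, x4, x5}; each meets A ∖ {x5}, so x IS a limit point.
Collecting: A' = {x2, x4, x5}.


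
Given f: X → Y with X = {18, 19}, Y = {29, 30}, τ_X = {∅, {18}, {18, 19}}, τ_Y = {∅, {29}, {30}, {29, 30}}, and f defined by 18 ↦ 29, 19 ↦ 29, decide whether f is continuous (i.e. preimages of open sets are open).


f IS continuous.

Compute f^{-1}(U) for each U ∈ τ_Y:
  U = ∅: f^{-1}(U) = ∅ ∈ τ_X ✓.
  U = {29}: f^{-1}(U) = {18, 19} ∈ τ_X ✓.
  U = {30}: f^{-1}(U) = ∅ ∈ τ_X ✓.
  U = {29, 30}: f^{-1}(U) = {18, 19} ∈ τ_X ✓.
Every preimage lies in τ_X, so f IS continuous.


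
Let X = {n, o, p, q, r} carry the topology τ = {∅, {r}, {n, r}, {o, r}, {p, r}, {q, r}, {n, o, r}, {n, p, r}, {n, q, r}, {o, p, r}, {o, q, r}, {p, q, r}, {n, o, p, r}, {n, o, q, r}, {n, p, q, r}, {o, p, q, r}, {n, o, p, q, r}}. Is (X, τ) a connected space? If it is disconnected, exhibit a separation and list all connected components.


(X, τ) is connected.

Find clopen sets (U ∈ τ with X ∖ U ∈ τ):
  U = ∅, X ∖ U = {n, o, p, q, r} — both open, so U is clopen.
  U = {n, o, p, q, r}, X ∖ U = ∅ — both open, so U is clopen.
Only trivial clopens (∅ and X) exist, so (X, τ) is connected.
Compute connected components by grouping points that agree on all clopens:
  component: {n, o, p, q, r}


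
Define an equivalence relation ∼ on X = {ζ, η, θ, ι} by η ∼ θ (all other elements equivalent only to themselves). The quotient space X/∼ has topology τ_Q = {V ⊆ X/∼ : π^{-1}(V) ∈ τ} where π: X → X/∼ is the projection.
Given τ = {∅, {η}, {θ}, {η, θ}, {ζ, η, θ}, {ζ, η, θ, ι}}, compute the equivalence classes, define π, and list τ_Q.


X/∼ = {[ζ], [η=θ], [ι]}; |τ_Q| = 4.

Equivalence classes: [ζ], [η=θ], [ι].
Quotient map π: X → X/∼ sends ζ ↦ [ζ], η ↦ [η=θ], θ ↦ [η=θ], ι ↦ [ι].
For each subset V ⊆ X/∼, compute π^{-1}(V) ⊆ X and check whether π^{-1}(V) ∈ τ. V is open in τ_Q iff π^{-1}(V) ∈ τ.
  V = {}: π^{-1}(V) = ∅ ∈ τ ✓.
  V = {[ζ]}: π^{-1}(V) = {ζ} ∉ τ ✗.
  V = {[η=θ]}: π^{-1}(V) = {η, θ} ∈ τ ✓.
  V = {[ζ], [η=θ]}: π^{-1}(V) = {ζ, η, θ} ∈ τ ✓.
  V = {[ι]}: π^{-1}(V) = {ι} ∉ τ ✗.
  V = {[ζ], [ι]}: π^{-1}(V) = {ζ, ι} ∉ τ ✗.
  V = {[η=θ], [ι]}: π^{-1}(V) = {η, θ, ι} ∉ τ ✗.
  V = {[ζ], [η=θ], [ι]}: π^{-1}(V) = {ζ, η, θ, ι} ∈ τ ✓.
Open sets in the quotient: τ_Q = {{}, {[η=θ]}, {[ζ], [η=θ]}, {[ζ], [η=θ], [ι]}} (4 elements).


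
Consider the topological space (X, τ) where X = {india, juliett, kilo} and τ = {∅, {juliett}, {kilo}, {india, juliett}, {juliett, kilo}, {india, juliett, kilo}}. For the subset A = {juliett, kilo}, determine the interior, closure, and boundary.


int(A) = {juliett, kilo}, cl(A) = {india, juliett, kilo}, ∂A = {india}.

Closed sets in (X, τ) are complements of opens:
  closed(X, τ) = {∅, {india}, {kilo}, {india, juliett}, {india, kilo}, {india, juliett, kilo}}.
int(A) = ⋃ {U ∈ τ : U ⊆ A}. Opens contained in A: ∅, {juliett}, {kilo}, {juliett, kilo}.
Taking the union of these: int(A) = {juliett, kilo}.
cl(A) = ⋂ {C closed : A ⊆ C}. Closed sets containing A: {india, juliett, kilo}.
Intersecting these: cl(A) = {india, juliett, kilo}.
∂A = cl(A) ∖ int(A) = {india, juliett, kilo} ∖ {juliett, kilo} = {india}.
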